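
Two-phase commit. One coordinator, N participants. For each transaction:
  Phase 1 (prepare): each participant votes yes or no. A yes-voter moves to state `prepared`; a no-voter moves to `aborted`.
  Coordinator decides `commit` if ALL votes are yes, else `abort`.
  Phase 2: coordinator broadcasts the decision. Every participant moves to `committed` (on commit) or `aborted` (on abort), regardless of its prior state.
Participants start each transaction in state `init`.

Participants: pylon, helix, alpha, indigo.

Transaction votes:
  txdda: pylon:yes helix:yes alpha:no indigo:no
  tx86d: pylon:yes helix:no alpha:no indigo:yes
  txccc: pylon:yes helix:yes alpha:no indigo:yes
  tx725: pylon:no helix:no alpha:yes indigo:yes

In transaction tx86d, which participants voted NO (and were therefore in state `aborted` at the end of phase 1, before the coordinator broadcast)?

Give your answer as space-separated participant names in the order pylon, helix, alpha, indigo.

Answer: helix alpha

Derivation:
Txn tx86d phase 1: pylon yes -> prepared; helix no -> aborted; alpha no -> aborted; indigo yes -> prepared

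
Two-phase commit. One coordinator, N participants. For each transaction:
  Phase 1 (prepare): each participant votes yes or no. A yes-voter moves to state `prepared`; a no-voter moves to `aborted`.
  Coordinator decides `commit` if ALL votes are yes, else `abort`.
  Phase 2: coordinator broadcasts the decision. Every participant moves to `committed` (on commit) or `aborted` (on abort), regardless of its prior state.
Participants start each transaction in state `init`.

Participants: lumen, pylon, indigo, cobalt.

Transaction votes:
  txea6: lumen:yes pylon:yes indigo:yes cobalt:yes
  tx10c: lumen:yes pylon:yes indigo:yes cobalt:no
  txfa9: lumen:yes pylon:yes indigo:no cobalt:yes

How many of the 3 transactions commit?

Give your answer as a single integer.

txea6: all yes -> commit (commits=1)
tx10c: no from cobalt -> abort (commits=1)
txfa9: no from indigo -> abort (commits=1)

Answer: 1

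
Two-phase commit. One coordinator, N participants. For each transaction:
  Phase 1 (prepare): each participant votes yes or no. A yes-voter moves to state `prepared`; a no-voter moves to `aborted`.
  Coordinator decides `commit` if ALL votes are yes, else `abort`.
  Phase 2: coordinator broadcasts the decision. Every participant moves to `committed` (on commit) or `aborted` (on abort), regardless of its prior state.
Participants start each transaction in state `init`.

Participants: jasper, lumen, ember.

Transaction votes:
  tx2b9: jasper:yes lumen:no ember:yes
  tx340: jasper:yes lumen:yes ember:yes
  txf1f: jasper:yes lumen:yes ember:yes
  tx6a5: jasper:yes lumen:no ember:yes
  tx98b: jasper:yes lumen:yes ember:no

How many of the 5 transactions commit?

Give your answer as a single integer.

tx2b9: no from lumen -> abort (commits=0)
tx340: all yes -> commit (commits=1)
txf1f: all yes -> commit (commits=2)
tx6a5: no from lumen -> abort (commits=2)
tx98b: no from ember -> abort (commits=2)

Answer: 2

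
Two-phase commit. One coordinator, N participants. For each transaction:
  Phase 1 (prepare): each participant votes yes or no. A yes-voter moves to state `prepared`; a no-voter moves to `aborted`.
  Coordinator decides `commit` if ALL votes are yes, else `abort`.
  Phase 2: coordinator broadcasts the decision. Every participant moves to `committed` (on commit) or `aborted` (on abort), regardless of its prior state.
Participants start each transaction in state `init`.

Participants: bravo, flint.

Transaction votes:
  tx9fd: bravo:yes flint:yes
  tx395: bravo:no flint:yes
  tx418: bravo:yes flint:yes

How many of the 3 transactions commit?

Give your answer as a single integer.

tx9fd: all yes -> commit (commits=1)
tx395: no from bravo -> abort (commits=1)
tx418: all yes -> commit (commits=2)

Answer: 2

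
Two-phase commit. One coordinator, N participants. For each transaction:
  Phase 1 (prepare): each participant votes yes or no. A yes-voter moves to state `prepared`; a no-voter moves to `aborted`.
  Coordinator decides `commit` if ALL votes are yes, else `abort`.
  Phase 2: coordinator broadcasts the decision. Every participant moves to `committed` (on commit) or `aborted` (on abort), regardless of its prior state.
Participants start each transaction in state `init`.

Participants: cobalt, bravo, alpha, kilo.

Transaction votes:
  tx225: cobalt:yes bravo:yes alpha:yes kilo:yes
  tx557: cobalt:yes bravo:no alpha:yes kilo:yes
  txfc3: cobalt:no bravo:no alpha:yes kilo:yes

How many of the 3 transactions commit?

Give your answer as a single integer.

tx225: all yes -> commit (commits=1)
tx557: no from bravo -> abort (commits=1)
txfc3: no from cobalt, bravo -> abort (commits=1)

Answer: 1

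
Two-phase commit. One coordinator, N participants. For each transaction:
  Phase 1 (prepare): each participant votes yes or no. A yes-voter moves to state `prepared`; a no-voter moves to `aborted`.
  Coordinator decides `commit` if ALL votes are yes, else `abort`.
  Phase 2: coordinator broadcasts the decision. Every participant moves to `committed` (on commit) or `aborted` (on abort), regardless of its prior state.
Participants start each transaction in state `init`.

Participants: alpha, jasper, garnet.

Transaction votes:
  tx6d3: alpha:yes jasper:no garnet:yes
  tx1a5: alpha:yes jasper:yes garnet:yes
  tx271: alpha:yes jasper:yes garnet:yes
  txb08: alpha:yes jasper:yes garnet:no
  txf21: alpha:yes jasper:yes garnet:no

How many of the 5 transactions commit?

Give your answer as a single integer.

Answer: 2

Derivation:
tx6d3: no from jasper -> abort (commits=0)
tx1a5: all yes -> commit (commits=1)
tx271: all yes -> commit (commits=2)
txb08: no from garnet -> abort (commits=2)
txf21: no from garnet -> abort (commits=2)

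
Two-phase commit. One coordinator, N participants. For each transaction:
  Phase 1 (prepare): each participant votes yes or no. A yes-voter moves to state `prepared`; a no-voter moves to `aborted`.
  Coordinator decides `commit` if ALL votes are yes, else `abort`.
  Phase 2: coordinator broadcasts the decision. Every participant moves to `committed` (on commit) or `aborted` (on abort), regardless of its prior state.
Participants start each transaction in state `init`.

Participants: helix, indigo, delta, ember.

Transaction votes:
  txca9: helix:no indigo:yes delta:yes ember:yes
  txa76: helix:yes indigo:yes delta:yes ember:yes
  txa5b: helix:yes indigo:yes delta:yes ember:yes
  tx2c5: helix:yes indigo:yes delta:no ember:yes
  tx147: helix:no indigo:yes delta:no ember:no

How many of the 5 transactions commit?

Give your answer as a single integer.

Answer: 2

Derivation:
txca9: no from helix -> abort (commits=0)
txa76: all yes -> commit (commits=1)
txa5b: all yes -> commit (commits=2)
tx2c5: no from delta -> abort (commits=2)
tx147: no from helix, delta, ember -> abort (commits=2)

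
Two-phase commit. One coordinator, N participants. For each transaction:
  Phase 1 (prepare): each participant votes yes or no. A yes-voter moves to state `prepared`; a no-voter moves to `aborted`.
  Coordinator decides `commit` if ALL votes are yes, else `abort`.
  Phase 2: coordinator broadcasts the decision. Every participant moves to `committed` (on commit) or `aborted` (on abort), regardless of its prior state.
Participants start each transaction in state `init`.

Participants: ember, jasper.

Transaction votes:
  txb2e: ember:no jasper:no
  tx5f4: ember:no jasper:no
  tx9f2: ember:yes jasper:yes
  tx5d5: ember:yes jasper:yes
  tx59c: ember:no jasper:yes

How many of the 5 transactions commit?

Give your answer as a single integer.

txb2e: no from ember, jasper -> abort (commits=0)
tx5f4: no from ember, jasper -> abort (commits=0)
tx9f2: all yes -> commit (commits=1)
tx5d5: all yes -> commit (commits=2)
tx59c: no from ember -> abort (commits=2)

Answer: 2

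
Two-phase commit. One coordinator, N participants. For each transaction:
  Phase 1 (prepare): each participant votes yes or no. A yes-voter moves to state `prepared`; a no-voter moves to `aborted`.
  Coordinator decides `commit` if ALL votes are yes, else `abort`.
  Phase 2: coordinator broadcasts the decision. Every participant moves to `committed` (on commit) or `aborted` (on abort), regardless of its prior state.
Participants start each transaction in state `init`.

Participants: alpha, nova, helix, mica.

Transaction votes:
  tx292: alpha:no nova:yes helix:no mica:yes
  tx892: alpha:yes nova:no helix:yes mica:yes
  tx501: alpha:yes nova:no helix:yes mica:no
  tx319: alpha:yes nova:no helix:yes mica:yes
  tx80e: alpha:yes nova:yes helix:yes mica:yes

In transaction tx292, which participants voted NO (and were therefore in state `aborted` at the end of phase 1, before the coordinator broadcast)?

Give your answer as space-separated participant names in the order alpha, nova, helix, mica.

Txn tx292 phase 1: alpha no -> aborted; nova yes -> prepared; helix no -> aborted; mica yes -> prepared

Answer: alpha helix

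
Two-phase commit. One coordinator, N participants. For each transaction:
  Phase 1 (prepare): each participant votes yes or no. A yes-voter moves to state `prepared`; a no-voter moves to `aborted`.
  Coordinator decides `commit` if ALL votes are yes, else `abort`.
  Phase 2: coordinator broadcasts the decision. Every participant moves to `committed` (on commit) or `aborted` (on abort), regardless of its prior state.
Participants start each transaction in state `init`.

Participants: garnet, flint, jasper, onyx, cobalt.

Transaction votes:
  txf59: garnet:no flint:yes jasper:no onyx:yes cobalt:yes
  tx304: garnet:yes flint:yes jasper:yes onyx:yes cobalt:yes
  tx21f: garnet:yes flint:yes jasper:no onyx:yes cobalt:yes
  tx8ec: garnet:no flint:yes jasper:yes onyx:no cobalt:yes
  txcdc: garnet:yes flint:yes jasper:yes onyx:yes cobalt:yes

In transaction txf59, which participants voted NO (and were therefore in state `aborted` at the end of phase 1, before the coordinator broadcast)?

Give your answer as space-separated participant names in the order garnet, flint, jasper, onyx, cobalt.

Answer: garnet jasper

Derivation:
Txn txf59 phase 1: garnet no -> aborted; flint yes -> prepared; jasper no -> aborted; onyx yes -> prepared; cobalt yes -> prepared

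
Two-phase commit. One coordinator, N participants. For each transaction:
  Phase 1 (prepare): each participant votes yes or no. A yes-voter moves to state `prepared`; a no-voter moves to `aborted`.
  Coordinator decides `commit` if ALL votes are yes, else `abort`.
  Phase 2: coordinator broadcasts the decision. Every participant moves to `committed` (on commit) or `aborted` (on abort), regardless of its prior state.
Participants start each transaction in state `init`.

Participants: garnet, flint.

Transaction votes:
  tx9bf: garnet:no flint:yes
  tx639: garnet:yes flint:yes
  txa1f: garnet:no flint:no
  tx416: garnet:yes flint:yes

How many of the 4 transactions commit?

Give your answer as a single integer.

tx9bf: no from garnet -> abort (commits=0)
tx639: all yes -> commit (commits=1)
txa1f: no from garnet, flint -> abort (commits=1)
tx416: all yes -> commit (commits=2)

Answer: 2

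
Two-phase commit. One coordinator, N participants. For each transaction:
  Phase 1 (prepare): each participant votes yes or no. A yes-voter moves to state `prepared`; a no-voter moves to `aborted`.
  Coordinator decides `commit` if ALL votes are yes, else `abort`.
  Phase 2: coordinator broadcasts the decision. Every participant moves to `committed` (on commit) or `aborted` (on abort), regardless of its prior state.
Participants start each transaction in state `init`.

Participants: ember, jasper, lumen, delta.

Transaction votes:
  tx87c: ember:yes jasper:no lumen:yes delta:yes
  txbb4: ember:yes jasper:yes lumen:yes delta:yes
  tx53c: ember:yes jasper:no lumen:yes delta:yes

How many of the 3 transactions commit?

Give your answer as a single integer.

Answer: 1

Derivation:
tx87c: no from jasper -> abort (commits=0)
txbb4: all yes -> commit (commits=1)
tx53c: no from jasper -> abort (commits=1)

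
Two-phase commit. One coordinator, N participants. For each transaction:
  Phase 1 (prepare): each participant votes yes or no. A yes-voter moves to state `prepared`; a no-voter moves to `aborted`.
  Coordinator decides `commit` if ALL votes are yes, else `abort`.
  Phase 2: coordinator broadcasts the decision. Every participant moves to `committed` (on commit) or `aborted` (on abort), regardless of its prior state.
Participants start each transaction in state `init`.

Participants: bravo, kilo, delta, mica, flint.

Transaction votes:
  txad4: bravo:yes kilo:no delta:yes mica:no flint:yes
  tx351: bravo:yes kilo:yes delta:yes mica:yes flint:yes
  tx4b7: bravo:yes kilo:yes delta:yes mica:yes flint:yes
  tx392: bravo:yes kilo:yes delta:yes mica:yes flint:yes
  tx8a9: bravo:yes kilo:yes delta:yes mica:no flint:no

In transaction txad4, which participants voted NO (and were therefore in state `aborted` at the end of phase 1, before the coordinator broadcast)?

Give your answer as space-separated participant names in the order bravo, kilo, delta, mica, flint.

Txn txad4 phase 1: bravo yes -> prepared; kilo no -> aborted; delta yes -> prepared; mica no -> aborted; flint yes -> prepared

Answer: kilo mica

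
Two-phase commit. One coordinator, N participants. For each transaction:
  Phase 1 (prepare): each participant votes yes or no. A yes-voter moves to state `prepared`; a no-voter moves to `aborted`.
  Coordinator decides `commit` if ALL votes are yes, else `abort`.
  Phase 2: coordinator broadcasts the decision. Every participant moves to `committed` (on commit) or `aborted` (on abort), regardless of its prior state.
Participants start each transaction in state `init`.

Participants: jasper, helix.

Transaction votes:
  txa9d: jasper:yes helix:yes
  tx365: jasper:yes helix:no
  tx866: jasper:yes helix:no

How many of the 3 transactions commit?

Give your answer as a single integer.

Answer: 1

Derivation:
txa9d: all yes -> commit (commits=1)
tx365: no from helix -> abort (commits=1)
tx866: no from helix -> abort (commits=1)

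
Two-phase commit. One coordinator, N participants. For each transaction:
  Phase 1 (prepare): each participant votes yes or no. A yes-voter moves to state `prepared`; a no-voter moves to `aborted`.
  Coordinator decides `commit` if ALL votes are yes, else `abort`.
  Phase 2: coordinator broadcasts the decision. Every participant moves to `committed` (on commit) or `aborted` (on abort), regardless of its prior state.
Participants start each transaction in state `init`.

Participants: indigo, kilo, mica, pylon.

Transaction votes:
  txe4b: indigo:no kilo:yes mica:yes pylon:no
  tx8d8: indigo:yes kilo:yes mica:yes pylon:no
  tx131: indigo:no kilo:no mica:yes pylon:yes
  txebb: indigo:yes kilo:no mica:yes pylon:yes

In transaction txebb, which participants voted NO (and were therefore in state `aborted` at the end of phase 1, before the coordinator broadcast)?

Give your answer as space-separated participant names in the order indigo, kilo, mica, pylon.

Answer: kilo

Derivation:
Txn txebb phase 1: indigo yes -> prepared; kilo no -> aborted; mica yes -> prepared; pylon yes -> prepared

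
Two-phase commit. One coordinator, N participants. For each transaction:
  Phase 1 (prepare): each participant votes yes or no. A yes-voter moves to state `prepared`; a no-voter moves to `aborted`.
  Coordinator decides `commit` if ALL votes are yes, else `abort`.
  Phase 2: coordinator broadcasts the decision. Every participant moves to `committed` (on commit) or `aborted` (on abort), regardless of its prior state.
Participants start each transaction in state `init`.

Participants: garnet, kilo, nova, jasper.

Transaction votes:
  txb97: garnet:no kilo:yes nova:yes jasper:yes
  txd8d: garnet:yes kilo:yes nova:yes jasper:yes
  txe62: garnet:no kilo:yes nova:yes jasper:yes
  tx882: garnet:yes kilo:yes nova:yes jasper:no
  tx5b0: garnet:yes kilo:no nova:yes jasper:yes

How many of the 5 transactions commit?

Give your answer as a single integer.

txb97: no from garnet -> abort (commits=0)
txd8d: all yes -> commit (commits=1)
txe62: no from garnet -> abort (commits=1)
tx882: no from jasper -> abort (commits=1)
tx5b0: no from kilo -> abort (commits=1)

Answer: 1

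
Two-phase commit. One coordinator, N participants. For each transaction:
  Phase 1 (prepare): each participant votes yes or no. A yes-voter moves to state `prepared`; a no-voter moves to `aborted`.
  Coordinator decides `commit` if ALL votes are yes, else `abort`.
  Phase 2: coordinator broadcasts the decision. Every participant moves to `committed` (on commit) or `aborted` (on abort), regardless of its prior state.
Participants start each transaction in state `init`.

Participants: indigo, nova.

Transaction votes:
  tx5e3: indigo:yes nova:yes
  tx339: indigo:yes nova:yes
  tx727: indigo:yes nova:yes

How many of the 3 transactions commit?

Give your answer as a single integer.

tx5e3: all yes -> commit (commits=1)
tx339: all yes -> commit (commits=2)
tx727: all yes -> commit (commits=3)

Answer: 3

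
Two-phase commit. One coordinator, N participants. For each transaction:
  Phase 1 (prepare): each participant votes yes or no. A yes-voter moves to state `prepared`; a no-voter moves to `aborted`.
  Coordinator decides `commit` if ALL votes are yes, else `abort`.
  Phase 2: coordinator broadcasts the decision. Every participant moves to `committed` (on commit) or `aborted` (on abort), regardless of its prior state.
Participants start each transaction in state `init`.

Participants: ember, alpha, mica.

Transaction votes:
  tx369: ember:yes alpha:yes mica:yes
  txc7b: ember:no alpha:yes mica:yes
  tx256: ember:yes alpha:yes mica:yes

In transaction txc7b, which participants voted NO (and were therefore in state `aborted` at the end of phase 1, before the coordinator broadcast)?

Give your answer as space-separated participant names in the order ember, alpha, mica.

Txn txc7b phase 1: ember no -> aborted; alpha yes -> prepared; mica yes -> prepared

Answer: ember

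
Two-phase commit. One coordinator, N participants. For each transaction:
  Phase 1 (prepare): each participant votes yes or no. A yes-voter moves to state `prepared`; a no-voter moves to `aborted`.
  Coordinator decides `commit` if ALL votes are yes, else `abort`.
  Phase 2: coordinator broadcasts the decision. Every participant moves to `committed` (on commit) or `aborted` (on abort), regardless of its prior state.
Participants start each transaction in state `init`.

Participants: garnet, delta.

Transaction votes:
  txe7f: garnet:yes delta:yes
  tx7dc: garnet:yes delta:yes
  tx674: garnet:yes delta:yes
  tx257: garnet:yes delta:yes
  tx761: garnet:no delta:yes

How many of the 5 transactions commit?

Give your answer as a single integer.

Answer: 4

Derivation:
txe7f: all yes -> commit (commits=1)
tx7dc: all yes -> commit (commits=2)
tx674: all yes -> commit (commits=3)
tx257: all yes -> commit (commits=4)
tx761: no from garnet -> abort (commits=4)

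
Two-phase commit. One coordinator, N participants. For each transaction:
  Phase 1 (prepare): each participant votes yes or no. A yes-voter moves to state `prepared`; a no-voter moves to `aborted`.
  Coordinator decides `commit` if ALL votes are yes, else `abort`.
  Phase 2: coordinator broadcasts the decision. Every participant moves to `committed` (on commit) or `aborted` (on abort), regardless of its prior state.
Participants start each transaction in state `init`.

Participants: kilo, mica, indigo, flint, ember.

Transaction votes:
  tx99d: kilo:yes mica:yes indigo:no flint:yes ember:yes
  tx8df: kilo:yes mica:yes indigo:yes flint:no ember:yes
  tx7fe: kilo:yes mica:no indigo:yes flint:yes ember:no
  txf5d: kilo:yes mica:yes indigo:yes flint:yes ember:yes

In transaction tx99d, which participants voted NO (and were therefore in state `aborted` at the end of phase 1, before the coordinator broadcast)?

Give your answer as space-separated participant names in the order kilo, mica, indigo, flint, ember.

Txn tx99d phase 1: kilo yes -> prepared; mica yes -> prepared; indigo no -> aborted; flint yes -> prepared; ember yes -> prepared

Answer: indigo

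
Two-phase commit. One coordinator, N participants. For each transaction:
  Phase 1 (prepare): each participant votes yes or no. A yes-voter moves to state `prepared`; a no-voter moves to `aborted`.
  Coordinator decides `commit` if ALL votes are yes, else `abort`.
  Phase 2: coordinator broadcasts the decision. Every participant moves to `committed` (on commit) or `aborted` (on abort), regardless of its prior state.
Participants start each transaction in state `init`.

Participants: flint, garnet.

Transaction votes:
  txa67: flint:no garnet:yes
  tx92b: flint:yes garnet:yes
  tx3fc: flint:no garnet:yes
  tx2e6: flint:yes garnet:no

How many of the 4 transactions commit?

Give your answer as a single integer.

Answer: 1

Derivation:
txa67: no from flint -> abort (commits=0)
tx92b: all yes -> commit (commits=1)
tx3fc: no from flint -> abort (commits=1)
tx2e6: no from garnet -> abort (commits=1)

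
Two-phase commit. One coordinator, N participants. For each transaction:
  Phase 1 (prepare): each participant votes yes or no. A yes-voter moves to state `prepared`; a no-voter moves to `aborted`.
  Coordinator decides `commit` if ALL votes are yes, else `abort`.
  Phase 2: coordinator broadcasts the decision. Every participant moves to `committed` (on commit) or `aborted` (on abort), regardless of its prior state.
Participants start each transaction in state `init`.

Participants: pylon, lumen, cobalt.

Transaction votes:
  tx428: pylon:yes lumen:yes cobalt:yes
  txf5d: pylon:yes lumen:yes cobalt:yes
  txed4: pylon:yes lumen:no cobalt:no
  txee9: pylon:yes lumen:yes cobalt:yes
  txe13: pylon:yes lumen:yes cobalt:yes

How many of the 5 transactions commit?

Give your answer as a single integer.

tx428: all yes -> commit (commits=1)
txf5d: all yes -> commit (commits=2)
txed4: no from lumen, cobalt -> abort (commits=2)
txee9: all yes -> commit (commits=3)
txe13: all yes -> commit (commits=4)

Answer: 4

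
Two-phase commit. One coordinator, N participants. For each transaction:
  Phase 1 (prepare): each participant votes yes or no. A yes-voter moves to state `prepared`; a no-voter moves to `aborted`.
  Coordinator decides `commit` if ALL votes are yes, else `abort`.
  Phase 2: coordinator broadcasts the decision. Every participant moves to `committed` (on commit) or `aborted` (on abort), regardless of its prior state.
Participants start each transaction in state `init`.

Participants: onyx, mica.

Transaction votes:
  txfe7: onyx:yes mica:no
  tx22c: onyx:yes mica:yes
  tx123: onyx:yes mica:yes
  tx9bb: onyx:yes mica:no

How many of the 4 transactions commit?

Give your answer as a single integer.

Answer: 2

Derivation:
txfe7: no from mica -> abort (commits=0)
tx22c: all yes -> commit (commits=1)
tx123: all yes -> commit (commits=2)
tx9bb: no from mica -> abort (commits=2)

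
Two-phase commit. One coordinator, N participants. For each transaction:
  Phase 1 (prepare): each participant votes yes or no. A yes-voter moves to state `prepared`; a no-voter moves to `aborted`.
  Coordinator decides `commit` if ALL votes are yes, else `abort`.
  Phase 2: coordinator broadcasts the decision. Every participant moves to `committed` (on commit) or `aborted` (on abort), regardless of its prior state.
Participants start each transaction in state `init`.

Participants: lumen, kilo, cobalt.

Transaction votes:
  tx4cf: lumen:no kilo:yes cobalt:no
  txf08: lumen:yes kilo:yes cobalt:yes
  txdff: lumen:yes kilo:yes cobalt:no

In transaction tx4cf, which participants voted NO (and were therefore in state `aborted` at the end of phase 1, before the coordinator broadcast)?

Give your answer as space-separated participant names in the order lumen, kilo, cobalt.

Answer: lumen cobalt

Derivation:
Txn tx4cf phase 1: lumen no -> aborted; kilo yes -> prepared; cobalt no -> aborted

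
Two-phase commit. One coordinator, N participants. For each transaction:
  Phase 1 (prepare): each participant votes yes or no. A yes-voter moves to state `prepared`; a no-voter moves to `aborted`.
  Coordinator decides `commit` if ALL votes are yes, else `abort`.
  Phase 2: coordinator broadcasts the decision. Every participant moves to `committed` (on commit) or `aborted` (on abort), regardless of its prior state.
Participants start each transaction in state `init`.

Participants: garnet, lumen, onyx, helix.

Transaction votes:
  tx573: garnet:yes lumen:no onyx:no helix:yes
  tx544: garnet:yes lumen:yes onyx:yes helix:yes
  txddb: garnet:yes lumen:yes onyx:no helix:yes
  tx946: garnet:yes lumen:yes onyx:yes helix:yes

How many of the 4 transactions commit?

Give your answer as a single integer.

Answer: 2

Derivation:
tx573: no from lumen, onyx -> abort (commits=0)
tx544: all yes -> commit (commits=1)
txddb: no from onyx -> abort (commits=1)
tx946: all yes -> commit (commits=2)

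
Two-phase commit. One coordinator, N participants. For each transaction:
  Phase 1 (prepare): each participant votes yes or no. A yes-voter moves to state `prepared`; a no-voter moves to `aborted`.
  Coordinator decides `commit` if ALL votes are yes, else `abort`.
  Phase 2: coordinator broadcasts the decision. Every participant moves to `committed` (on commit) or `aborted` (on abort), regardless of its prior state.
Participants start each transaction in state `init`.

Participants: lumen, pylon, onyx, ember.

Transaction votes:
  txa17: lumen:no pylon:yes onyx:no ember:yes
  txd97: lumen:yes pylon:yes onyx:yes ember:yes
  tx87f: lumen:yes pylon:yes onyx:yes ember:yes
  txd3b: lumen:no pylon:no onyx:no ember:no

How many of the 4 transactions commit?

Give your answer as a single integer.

txa17: no from lumen, onyx -> abort (commits=0)
txd97: all yes -> commit (commits=1)
tx87f: all yes -> commit (commits=2)
txd3b: no from lumen, pylon, onyx, ember -> abort (commits=2)

Answer: 2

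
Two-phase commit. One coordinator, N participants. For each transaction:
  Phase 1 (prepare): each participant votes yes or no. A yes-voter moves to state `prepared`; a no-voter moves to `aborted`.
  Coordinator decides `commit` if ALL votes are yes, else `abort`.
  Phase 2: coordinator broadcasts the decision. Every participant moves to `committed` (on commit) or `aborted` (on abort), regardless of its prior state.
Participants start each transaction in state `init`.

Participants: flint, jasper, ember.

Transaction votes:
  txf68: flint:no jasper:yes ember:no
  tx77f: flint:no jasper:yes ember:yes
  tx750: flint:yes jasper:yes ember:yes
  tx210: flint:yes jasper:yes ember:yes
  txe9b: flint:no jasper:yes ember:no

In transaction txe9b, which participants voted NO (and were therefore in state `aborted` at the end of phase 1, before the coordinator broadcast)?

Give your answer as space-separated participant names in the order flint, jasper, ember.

Answer: flint ember

Derivation:
Txn txe9b phase 1: flint no -> aborted; jasper yes -> prepared; ember no -> aborted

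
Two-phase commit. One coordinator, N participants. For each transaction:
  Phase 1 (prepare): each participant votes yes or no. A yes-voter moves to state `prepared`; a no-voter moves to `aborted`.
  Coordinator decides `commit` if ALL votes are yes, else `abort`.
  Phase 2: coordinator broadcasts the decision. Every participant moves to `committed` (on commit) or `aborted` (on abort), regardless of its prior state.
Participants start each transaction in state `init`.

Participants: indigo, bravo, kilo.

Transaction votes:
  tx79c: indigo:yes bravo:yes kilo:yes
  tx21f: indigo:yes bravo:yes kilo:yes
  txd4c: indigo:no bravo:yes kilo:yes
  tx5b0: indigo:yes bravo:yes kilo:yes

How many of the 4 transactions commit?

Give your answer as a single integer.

Answer: 3

Derivation:
tx79c: all yes -> commit (commits=1)
tx21f: all yes -> commit (commits=2)
txd4c: no from indigo -> abort (commits=2)
tx5b0: all yes -> commit (commits=3)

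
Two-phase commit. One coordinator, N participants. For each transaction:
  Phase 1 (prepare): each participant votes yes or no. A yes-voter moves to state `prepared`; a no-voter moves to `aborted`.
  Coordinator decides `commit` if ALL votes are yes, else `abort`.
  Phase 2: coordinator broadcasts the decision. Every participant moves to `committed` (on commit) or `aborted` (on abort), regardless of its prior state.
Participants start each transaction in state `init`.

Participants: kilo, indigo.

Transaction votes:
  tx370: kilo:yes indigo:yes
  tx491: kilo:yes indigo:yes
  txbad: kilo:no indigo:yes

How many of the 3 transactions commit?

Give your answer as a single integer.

Answer: 2

Derivation:
tx370: all yes -> commit (commits=1)
tx491: all yes -> commit (commits=2)
txbad: no from kilo -> abort (commits=2)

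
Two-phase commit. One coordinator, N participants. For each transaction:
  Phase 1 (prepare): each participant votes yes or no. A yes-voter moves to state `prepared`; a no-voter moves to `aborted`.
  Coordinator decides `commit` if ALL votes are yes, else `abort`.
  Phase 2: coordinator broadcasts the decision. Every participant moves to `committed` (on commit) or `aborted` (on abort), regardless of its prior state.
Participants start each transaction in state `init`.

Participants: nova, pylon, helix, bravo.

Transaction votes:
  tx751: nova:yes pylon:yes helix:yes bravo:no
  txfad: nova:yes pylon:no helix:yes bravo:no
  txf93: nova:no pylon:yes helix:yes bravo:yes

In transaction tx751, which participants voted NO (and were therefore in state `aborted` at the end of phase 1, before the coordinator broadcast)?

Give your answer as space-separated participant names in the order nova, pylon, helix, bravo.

Answer: bravo

Derivation:
Txn tx751 phase 1: nova yes -> prepared; pylon yes -> prepared; helix yes -> prepared; bravo no -> aborted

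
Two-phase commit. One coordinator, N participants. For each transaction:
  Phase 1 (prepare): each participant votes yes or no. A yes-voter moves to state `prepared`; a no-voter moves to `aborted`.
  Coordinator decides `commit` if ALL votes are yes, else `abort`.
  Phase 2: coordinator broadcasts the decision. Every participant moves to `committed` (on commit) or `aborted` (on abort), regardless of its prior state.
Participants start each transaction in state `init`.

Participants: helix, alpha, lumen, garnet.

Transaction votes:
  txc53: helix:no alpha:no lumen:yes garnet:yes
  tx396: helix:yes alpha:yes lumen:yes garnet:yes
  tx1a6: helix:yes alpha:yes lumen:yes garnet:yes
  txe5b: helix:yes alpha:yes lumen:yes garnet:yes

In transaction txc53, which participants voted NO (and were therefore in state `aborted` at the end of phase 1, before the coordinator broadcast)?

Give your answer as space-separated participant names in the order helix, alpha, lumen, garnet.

Txn txc53 phase 1: helix no -> aborted; alpha no -> aborted; lumen yes -> prepared; garnet yes -> prepared

Answer: helix alpha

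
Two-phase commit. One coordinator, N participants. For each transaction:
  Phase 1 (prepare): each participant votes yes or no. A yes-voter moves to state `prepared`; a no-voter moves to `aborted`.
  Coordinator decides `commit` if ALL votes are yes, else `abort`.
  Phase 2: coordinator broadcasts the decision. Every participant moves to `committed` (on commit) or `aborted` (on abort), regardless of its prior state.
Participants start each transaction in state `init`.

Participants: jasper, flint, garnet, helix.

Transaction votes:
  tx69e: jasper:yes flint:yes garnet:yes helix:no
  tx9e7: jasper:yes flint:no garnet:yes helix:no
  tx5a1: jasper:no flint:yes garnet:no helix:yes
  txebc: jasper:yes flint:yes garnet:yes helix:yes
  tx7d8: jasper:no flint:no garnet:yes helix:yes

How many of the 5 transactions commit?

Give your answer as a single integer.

tx69e: no from helix -> abort (commits=0)
tx9e7: no from flint, helix -> abort (commits=0)
tx5a1: no from jasper, garnet -> abort (commits=0)
txebc: all yes -> commit (commits=1)
tx7d8: no from jasper, flint -> abort (commits=1)

Answer: 1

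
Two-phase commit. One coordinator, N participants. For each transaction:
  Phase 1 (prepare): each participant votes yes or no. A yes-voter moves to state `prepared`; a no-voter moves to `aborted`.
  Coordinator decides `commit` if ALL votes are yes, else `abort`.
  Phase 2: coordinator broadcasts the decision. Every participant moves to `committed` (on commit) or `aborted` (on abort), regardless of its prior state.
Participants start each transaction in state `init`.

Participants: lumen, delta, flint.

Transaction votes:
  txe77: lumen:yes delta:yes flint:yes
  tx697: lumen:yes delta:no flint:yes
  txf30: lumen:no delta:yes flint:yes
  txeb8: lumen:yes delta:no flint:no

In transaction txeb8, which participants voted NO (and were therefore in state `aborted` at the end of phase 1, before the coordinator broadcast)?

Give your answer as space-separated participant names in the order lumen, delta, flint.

Answer: delta flint

Derivation:
Txn txeb8 phase 1: lumen yes -> prepared; delta no -> aborted; flint no -> aborted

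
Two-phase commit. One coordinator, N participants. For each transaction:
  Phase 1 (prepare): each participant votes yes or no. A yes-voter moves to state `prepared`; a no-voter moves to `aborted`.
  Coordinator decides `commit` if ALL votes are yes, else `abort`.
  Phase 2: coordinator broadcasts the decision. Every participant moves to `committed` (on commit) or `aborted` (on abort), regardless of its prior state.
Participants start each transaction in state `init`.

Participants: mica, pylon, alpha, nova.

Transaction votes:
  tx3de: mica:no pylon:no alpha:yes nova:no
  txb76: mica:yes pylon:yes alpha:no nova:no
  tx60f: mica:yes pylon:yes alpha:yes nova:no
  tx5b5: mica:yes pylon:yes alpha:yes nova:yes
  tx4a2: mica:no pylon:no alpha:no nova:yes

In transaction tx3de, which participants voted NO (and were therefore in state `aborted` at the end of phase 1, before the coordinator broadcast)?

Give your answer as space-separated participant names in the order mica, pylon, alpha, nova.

Txn tx3de phase 1: mica no -> aborted; pylon no -> aborted; alpha yes -> prepared; nova no -> aborted

Answer: mica pylon nova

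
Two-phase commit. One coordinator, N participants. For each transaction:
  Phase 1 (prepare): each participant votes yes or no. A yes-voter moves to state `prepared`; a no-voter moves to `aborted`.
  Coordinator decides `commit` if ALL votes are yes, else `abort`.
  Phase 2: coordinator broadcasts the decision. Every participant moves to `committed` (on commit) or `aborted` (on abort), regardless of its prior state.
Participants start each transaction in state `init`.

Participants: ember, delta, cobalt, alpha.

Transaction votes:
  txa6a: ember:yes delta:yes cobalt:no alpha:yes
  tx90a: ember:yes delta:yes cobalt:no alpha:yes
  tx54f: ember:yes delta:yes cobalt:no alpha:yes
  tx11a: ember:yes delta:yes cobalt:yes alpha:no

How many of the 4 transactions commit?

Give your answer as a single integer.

txa6a: no from cobalt -> abort (commits=0)
tx90a: no from cobalt -> abort (commits=0)
tx54f: no from cobalt -> abort (commits=0)
tx11a: no from alpha -> abort (commits=0)

Answer: 0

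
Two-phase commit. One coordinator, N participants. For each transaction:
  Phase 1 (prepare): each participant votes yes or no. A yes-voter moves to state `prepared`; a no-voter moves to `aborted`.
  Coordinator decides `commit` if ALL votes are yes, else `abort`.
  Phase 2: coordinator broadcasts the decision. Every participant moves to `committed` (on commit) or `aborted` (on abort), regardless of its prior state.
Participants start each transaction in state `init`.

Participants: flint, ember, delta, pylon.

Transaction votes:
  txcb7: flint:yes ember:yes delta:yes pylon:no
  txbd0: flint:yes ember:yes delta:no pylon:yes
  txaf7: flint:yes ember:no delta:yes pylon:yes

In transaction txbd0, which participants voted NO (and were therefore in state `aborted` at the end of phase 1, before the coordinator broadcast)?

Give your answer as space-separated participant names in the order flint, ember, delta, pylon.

Txn txbd0 phase 1: flint yes -> prepared; ember yes -> prepared; delta no -> aborted; pylon yes -> prepared

Answer: delta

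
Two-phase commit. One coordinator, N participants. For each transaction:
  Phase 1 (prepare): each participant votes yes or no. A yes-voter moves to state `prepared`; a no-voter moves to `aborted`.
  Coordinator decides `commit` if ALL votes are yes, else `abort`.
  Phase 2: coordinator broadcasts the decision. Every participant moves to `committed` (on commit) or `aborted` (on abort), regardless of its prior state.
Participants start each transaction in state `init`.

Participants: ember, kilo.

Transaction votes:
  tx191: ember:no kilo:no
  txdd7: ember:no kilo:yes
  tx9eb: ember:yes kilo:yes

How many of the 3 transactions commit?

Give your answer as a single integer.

Answer: 1

Derivation:
tx191: no from ember, kilo -> abort (commits=0)
txdd7: no from ember -> abort (commits=0)
tx9eb: all yes -> commit (commits=1)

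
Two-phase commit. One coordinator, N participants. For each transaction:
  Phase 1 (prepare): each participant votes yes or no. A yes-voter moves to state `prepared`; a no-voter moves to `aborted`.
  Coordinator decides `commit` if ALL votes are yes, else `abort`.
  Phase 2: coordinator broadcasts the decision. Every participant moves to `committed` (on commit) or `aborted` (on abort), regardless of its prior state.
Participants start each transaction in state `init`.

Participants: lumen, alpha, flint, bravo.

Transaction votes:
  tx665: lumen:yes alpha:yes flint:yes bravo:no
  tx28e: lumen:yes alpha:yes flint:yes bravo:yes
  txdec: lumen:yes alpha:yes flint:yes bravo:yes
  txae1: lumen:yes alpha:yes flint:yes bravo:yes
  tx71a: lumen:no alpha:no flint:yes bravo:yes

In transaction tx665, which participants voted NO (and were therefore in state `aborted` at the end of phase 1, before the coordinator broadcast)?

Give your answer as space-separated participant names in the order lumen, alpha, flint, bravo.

Txn tx665 phase 1: lumen yes -> prepared; alpha yes -> prepared; flint yes -> prepared; bravo no -> aborted

Answer: bravo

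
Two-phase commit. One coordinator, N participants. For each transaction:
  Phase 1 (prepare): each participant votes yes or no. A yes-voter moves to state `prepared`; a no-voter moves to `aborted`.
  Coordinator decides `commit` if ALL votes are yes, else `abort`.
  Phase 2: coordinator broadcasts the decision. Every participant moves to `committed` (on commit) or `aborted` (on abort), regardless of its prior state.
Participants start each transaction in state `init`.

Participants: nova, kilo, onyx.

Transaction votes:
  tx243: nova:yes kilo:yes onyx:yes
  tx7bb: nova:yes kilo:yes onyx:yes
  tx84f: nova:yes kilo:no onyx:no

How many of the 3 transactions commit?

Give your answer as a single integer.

tx243: all yes -> commit (commits=1)
tx7bb: all yes -> commit (commits=2)
tx84f: no from kilo, onyx -> abort (commits=2)

Answer: 2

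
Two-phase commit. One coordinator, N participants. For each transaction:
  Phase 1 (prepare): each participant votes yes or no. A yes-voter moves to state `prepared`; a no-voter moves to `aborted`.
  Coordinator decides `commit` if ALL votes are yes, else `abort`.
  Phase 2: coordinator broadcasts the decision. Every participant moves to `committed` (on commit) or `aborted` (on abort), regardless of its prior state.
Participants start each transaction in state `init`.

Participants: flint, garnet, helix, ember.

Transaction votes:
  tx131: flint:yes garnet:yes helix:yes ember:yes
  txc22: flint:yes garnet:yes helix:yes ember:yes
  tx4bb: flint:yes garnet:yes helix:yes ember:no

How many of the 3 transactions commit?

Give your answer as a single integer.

Answer: 2

Derivation:
tx131: all yes -> commit (commits=1)
txc22: all yes -> commit (commits=2)
tx4bb: no from ember -> abort (commits=2)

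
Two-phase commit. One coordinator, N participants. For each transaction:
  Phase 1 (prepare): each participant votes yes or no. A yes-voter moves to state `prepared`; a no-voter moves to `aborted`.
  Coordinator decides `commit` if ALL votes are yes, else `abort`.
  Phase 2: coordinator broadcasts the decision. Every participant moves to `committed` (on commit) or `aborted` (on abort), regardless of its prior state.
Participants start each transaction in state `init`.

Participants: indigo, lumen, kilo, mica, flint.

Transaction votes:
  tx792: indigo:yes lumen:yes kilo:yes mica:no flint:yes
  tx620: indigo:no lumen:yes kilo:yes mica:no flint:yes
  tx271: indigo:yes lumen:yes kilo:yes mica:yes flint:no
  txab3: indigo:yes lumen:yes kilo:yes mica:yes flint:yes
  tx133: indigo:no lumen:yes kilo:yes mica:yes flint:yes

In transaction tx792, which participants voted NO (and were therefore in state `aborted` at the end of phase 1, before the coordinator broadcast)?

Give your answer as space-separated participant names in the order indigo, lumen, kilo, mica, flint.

Answer: mica

Derivation:
Txn tx792 phase 1: indigo yes -> prepared; lumen yes -> prepared; kilo yes -> prepared; mica no -> aborted; flint yes -> prepared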